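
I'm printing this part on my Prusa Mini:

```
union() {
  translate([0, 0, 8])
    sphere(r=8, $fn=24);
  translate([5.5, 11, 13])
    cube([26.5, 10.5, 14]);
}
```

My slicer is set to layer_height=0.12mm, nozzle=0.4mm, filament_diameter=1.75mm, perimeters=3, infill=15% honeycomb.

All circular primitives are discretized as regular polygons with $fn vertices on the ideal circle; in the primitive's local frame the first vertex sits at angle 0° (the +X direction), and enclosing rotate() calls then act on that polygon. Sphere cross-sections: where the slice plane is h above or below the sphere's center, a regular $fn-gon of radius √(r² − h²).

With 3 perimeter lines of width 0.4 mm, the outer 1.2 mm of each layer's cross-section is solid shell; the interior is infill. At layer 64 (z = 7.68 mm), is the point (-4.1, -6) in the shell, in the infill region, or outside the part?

shell

At z = 7.68 mm: the r=8 sphere contributes a regular 24-gon of circumradius √(8²−0.32²) = 7.994; the cube at (5.5, 11) is absent (z outside [13, 27]); Taking the union: only the r=8 sphere is present, so the union is just that shape — 1 connected region. Overall, the cross-section is a single solid region. The nearest boundary edge runs (-5.65, -5.65)→(-4.00, -6.92); distance from the point to it = 0.67 mm. The point is inside the cross-section, 0.67 mm from the nearest boundary — within the 1.2 mm shell band (3 × 0.4).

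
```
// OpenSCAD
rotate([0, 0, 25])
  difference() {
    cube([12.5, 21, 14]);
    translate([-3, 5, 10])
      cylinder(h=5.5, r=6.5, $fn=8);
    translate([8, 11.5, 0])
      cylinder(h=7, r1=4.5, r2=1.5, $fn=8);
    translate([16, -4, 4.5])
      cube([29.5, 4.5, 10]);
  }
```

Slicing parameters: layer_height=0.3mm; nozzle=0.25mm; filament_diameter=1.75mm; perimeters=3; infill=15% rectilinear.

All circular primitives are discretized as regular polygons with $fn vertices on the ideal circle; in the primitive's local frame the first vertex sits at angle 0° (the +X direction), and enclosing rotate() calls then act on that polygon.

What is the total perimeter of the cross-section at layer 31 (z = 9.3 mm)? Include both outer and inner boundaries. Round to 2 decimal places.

At z = 9.3 mm: the cube (footprint 12.5×21) is included at this height (perimeter 67.00 mm); the cylinder at (-3, 5) is absent (z outside [10, 15.5]); the cone at (8, 11.5) is absent (z outside [0, 7]); the cube at (16, -4) (footprint 29.5×4.5) is included at this height (perimeter 68.00 mm); Taking the first minus the rest: starting from the 12.5×21 cube, the 29.5×4.5 cube at (16, -4) misses the remaining region (no effect) — boundary = 67.00 mm; (whole slice rotated 25° about Z — lengths, areas and connectivity unchanged). Overall, the cross-section is a single solid region. Total boundary length (outer) = 67.00 mm.

67.00 mm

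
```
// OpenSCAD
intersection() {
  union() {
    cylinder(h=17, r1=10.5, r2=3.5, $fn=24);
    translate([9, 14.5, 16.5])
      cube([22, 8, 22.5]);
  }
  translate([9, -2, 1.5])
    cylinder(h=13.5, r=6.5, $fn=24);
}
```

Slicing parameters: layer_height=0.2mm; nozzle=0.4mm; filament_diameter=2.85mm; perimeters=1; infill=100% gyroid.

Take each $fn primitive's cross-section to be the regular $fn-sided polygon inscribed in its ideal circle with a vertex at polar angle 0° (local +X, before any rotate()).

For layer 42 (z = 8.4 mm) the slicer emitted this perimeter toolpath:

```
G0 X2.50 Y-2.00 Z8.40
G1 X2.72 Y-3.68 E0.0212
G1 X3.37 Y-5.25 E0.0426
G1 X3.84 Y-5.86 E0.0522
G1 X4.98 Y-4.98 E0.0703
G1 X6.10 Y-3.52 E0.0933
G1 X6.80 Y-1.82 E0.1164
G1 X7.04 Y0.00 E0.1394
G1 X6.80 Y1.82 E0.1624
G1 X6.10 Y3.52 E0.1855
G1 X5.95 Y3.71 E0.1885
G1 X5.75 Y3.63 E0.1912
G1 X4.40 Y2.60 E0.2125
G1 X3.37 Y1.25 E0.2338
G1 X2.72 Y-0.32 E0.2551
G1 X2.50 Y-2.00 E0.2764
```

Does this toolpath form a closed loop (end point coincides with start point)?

yes

Start point (G0): (2.50, -2.00). End point (last G1): the path returns to the start — closed.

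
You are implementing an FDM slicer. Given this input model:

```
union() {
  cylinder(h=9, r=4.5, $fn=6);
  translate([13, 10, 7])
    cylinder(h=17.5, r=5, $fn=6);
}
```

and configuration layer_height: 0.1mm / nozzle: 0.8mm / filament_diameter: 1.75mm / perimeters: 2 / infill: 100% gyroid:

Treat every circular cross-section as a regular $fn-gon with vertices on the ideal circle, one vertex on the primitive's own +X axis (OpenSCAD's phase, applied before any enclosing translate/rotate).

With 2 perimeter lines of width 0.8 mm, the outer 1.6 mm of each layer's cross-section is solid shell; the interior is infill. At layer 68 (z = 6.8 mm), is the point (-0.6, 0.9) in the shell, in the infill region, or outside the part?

infill

At z = 6.8 mm: the r=4.5 cylinder contributes a regular 6-gon of circumradius 4.5; the cylinder at (13, 10) does not reach this height (z outside [7, 24.5]); Combining (union): only the r=4.5 cylinder is present, so the union is just that shape — 1 connected region. Overall, the cross-section is a single solid region. The nearest boundary edge runs (-2.25, 3.90)→(-4.50, 0.00); distance from the point to it = 2.93 mm. The point is inside the cross-section and 2.93 mm from the nearest boundary — more than the 1.6 mm shell width (2 × 0.8), so it's in the infill interior.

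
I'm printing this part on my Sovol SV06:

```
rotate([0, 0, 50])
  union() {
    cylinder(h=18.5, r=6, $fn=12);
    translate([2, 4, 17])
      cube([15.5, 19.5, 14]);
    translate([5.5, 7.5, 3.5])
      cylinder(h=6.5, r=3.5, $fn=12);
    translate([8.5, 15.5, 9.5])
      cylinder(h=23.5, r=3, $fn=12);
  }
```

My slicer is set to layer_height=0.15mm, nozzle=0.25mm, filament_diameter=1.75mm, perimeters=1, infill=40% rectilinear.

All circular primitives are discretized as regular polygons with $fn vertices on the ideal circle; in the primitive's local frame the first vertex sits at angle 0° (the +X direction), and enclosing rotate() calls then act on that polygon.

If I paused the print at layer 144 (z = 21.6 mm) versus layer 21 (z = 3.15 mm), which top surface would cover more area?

layer 144 (z = 21.6 mm)

Layer 144 (z = 21.6): the cylinder does not reach this height (z outside [0, 18.5]); the cube at (2, 4) is present — its section is the full 15.5×19.5 rectangle (area 302.25 mm²); the cylinder at (5.5, 7.5) is absent (z outside [3.5, 10]); the cylinder at (8.5, 15.5): section is a regular 12-gon, circumradius r=3 (area = (12/2)·3.000²·sin(360°/12) = 27.00 mm²); Combining (union): the r=3 cylinder at (8.5, 15.5) lies entirely inside the 15.5×19.5 cube at (2, 4), so the union is just the 15.5×19.5 cube at (2, 4) — area = 302.25 mm²; (whole slice rotated 50° about Z — lengths, areas and connectivity unchanged). So its area = 302.25 mm². Layer 21 (z = 3.15): the r=6 cylinder gives a regular 12-gon of circumradius 6 (constant along its height) (area = (12/2)·6.000²·sin(360°/12) = 108.00 mm²); the cube at (2, 4) does not reach this height (z outside [17, 31]); the cylinder at (5.5, 7.5) is not intersected at this z (z outside [3.5, 10]); the cylinder at (8.5, 15.5) is absent (z outside [9.5, 33]); Taking the union: only the r=6 cylinder is present, so the union is just that shape — area = 108.00 mm²; (rotated 50° about Z; rotation is an isometry so areas/perimeters/island counts are preserved). So its area = 108.00 mm². Layer 144 is larger (302.25 vs 108.00 mm²).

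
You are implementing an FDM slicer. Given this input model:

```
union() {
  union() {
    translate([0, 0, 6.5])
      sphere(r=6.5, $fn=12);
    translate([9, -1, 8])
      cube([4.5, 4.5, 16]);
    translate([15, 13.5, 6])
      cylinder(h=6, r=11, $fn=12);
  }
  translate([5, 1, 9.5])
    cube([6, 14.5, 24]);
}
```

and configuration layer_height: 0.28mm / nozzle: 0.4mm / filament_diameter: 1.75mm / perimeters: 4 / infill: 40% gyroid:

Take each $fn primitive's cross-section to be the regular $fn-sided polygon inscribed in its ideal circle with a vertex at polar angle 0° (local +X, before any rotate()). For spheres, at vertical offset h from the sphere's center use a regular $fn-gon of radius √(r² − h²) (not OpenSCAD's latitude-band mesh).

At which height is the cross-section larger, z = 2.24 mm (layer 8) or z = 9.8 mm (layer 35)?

Layer 8 (z = 2.24): the r=6.5 sphere slices to a regular 12-gon of circumradius 4.909 (√(r²−h²) with h=4.26 from center) (area = (12/2)·4.909²·sin(360°/12) = 72.31 mm²); the cube at (9, -1) is absent (z outside [8, 24]); the cylinder at (15, 13.5) is absent (z outside [6, 12]); Taking the union: only the r=6.5 sphere is present, so the union is just that shape — area = 72.31 mm²; the cube at (5, 1) is absent (z outside [9.5, 33.5]); Taking the union: only the result so far is present, so the union is just that shape — area = 72.31 mm². So its area = 72.31 mm². Layer 35 (z = 9.8): the r=6.5 sphere slices to a regular 12-gon of circumradius 5.600 (√(r²−h²) with h=3.3 from center) (area = (12/2)·5.600²·sin(360°/12) = 94.08 mm²); the cube at (9, -1) is present — its section is the full 4.5×4.5 rectangle (area 20.25 mm²); the r=11 cylinder at (15, 13.5) gives a regular 12-gon of circumradius 11 (constant along its height) (area = (12/2)·11.000²·sin(360°/12) = 363.00 mm²); Taking the union: the regions partially overlap — summed areas 477.33 mm² minus the doubly-counted overlap 0.67 mm² gives 476.66 mm² — area = 476.66 mm²; the 6×14.5 cube at (5, 1) contributes its full rectangle (area 87.00 mm²); Combining (union): the regions partially overlap — summed areas 563.66 mm² minus the doubly-counted overlap 64.23 mm² gives 499.43 mm² — area = 499.43 mm². So its area = 499.43 mm². Layer 35 is larger (499.43 vs 72.31 mm²).

layer 35 (z = 9.8 mm)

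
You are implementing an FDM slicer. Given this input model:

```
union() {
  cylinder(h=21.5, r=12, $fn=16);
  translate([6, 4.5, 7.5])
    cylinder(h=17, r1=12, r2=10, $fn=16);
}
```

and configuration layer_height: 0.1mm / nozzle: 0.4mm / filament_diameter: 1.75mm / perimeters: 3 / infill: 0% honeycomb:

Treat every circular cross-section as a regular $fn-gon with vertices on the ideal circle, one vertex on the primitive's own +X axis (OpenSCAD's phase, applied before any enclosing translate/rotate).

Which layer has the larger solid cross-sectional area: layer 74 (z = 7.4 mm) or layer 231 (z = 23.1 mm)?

layer 74 (z = 7.4 mm)

Layer 74 (z = 7.4): the r=12 cylinder contributes a regular 16-gon of circumradius 12 (area = (16/2)·12.000²·sin(360°/16) = 440.85 mm²); the cone at (6, 4.5) is not intersected at this z (z outside [7.5, 24.5]); Combining (union): only the r=12 cylinder is present, so the union is just that shape — area = 440.85 mm². So its area = 440.85 mm². Layer 231 (z = 23.1): the cylinder is absent (z outside [0, 21.5]); the cone at (6, 4.5) contributes a regular 16-gon of circumradius 10.165 (interpolated between r1=12 and r2=10 at t=0.918) (area = (16/2)·10.165²·sin(360°/16) = 316.31 mm²); Taking the union: only the cone at (6, 4.5) is present, so the union is just that shape — area = 316.31 mm². So its area = 316.31 mm². Layer 74 is larger (440.85 vs 316.31 mm²).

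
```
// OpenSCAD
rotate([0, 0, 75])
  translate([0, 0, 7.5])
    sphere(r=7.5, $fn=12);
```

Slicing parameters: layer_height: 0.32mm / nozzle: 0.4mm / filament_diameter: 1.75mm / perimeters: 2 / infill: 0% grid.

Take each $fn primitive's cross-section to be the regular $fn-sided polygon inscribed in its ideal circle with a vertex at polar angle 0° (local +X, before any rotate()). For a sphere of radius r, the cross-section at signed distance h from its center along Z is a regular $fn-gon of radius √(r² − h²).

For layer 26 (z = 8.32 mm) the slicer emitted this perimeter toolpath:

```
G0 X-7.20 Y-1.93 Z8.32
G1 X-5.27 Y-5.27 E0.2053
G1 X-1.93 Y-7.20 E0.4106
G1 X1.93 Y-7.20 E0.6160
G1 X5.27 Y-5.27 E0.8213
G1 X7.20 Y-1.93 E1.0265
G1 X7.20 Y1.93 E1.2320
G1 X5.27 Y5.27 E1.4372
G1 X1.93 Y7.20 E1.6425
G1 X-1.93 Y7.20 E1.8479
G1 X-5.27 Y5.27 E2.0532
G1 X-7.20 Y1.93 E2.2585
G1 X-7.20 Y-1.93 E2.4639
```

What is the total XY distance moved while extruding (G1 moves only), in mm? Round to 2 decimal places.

46.30 mm

Sum the Euclidean lengths of each G1 segment: total = 46.30 mm.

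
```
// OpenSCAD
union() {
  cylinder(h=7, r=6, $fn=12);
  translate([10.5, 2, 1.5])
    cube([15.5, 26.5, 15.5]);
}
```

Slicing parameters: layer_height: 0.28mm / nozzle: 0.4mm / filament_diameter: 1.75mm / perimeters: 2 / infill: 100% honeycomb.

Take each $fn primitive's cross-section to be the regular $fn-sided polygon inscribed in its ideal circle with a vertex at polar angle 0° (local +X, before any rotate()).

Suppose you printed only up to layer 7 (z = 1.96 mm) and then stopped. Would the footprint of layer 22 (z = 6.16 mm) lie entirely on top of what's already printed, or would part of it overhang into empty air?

entirely on top

Compare the two slices. At z = 1.96: the cylinder: section is a regular 12-gon, circumradius r=6 (area = (12/2)·6.000²·sin(360°/12) = 108.00 mm²); the 15.5×26.5 cube at (10.5, 2) contributes its full rectangle (area 410.75 mm²); Taking the union: the 2 present regions are separate (no shared area or edge), so areas and boundary lengths simply add and each stays a separate island — area = 518.75 mm². At z = 6.16: the r=6 cylinder gives a regular 12-gon of circumradius 6 (constant along its height) (area = (12/2)·6.000²·sin(360°/12) = 108.00 mm²); the cube at (10.5, 2) (footprint 15.5×26.5) is included at this height (area 410.75 mm²); Merging all regions: the 2 present regions are separate (no shared area or edge), so areas and boundary lengths simply add and each stays a separate island — area = 518.75 mm². Checking containment: the cross-section at z = 6.16 is a subset of the cross-section at z = 1.96.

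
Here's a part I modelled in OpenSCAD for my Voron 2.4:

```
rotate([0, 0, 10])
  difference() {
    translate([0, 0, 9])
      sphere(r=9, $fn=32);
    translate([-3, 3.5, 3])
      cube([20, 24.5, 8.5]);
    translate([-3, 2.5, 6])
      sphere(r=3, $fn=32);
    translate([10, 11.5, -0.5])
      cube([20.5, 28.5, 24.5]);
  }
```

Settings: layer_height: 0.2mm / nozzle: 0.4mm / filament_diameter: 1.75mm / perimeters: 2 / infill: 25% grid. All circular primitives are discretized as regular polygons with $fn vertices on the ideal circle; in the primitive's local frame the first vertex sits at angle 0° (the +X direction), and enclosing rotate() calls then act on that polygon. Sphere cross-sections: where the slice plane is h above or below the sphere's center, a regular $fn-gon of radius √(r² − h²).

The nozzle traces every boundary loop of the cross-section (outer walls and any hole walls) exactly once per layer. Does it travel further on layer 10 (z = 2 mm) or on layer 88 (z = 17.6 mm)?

layer 10 (z = 2 mm)

Layer 10 (z = 2): the sphere: section is a regular 32-gon, circumradius = √(r²−h²) = √(9²−7²) = 5.657 (perimeter = 2·32·5.657·sin(180°/32) = 35.49 mm); the cube at (-3, 3.5) does not reach this height (z outside [3, 11.5]); the sphere at (-3, 2.5) is absent (|z−center|=4.000 > r=3); the cube at (10, 11.5) is present — its section is the full 20.5×28.5 rectangle (perimeter 98.00 mm); Subtracting the remaining from the first: starting from the r=9 sphere, the 20.5×28.5 cube at (10, 11.5) misses the remaining region (no effect) — boundary = 35.49 mm; (rotated 10° about Z; rotation is an isometry so areas/perimeters/island counts are preserved). So its perimeter = 35.49 mm. Layer 88 (z = 17.6): the sphere: section is a regular 32-gon, circumradius = √(r²−h²) = √(9²−8.6²) = 2.653 (perimeter = 2·32·2.653·sin(180°/32) = 16.64 mm); the cube at (-3, 3.5) does not reach this height (z outside [3, 11.5]); the sphere at (-3, 2.5) does not reach this height (|z−center|=11.600 > r=3); the 20.5×28.5 cube at (10, 11.5) contributes its full rectangle (perimeter 98.00 mm); After the difference (first − rest): starting from the r=9 sphere, the 20.5×28.5 cube at (10, 11.5) misses the remaining region (no effect) — boundary = 16.64 mm; (rotated 10° about Z; rotation is an isometry so areas/perimeters/island counts are preserved). So its perimeter = 16.64 mm. Layer 10 is larger (35.49 vs 16.64 mm).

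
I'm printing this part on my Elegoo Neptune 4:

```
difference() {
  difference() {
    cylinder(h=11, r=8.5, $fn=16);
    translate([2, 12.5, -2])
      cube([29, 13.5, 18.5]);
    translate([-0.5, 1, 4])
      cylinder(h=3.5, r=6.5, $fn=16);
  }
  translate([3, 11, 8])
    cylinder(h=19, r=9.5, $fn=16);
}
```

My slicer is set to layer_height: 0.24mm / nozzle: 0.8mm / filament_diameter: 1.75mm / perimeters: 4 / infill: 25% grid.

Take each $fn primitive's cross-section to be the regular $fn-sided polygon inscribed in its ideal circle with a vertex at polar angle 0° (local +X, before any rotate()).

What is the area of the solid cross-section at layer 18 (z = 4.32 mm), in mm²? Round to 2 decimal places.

91.84 mm²

At z = 4.32 mm: the r=8.5 cylinder contributes a regular 16-gon of circumradius 8.5 (area = (16/2)·8.500²·sin(360°/16) = 221.19 mm²); the cube at (2, 12.5) (footprint 29×13.5) is included at this height (area 391.50 mm²); the r=6.5 cylinder at (-0.5, 1) contributes a regular 16-gon of circumradius 6.5 (area = (16/2)·6.500²·sin(360°/16) = 129.35 mm²); Subtracting the remaining from the first: starting from the r=8.5 cylinder (221.19 mm²), the 29×13.5 cube at (2, 12.5) misses the remaining region (no effect); the r=6.5 cylinder at (-0.5, 1) lies wholly inside it (removes its full 129.35 mm² and its 40.58 mm outline becomes a hole wall) — area = 91.84 mm²; the cylinder at (3, 11) is not intersected at this z (z outside [8, 27]); Taking the first minus the rest: none of the subtracted shapes is present at this height, so the result so far is unchanged — area = 91.84 mm². Overall, the cross-section is one region with 1 hole. Net area = 91.84 mm².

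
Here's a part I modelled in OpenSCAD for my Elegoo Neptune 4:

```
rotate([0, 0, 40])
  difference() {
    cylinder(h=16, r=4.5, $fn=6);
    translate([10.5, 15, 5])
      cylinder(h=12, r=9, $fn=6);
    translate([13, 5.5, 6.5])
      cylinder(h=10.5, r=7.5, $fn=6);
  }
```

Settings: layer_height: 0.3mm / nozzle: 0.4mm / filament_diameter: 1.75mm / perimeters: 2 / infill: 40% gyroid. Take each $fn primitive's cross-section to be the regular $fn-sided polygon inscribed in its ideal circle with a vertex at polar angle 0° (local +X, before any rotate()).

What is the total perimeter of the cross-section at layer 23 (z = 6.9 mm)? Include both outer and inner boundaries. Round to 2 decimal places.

At z = 6.9 mm: the r=4.5 cylinder gives a regular 6-gon of circumradius 4.5 (constant along its height) (perimeter = 2·6·4.500·sin(180°/6) = 27.00 mm); the r=9 cylinder at (10.5, 15) gives a regular 6-gon of circumradius 9 (constant along its height) (perimeter = 2·6·9.000·sin(180°/6) = 54.00 mm); the cylinder at (13, 5.5): section is a regular 6-gon, circumradius r=7.5 (perimeter = 2·6·7.500·sin(180°/6) = 45.00 mm); Taking the first minus the rest: starting from the r=4.5 cylinder, the r=9 cylinder at (10.5, 15) misses the remaining region (no effect); the r=7.5 cylinder at (13, 5.5) misses the remaining region (no effect) — boundary = 27.00 mm; (rotated 40° about Z; rotation is an isometry so areas/perimeters/island counts are preserved). Overall, the cross-section is a single solid region. Total boundary length (outer) = 27.00 mm.

27.00 mm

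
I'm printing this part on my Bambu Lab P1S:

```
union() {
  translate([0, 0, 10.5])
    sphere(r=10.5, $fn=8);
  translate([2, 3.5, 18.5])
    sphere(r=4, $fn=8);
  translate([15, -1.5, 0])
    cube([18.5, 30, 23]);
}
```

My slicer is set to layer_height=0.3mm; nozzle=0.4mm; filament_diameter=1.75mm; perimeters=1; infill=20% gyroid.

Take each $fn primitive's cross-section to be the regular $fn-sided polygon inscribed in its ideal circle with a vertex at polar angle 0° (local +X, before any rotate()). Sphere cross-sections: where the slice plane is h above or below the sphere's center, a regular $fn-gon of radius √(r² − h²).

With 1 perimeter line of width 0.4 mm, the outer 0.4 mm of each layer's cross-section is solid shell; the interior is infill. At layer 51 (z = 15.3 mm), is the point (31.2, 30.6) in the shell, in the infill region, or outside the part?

outside

At z = 15.3 mm: the sphere: section is a regular 8-gon, circumradius = √(r²−h²) = √(10.5²−4.8²) = 9.339; the r=4 sphere at (2, 3.5) slices to a regular 8-gon of circumradius 2.400 (√(r²−h²) with h=3.2 from center); the cube at (15, -1.5) is present — its section is the full 18.5×30 rectangle; Merging all regions: the regions partially overlap (shared area 16.29 mm²), so overlapping operands fuse into one piece — 2 connected regions. Overall, the cross-section has 2 separate islands. The nearest boundary edge runs (15.00, 28.50)→(33.50, 28.50); distance from the point to it = 2.10 mm. The point is not inside any of the regions above, so it lies outside the cross-section (2.10 mm from the nearest boundary).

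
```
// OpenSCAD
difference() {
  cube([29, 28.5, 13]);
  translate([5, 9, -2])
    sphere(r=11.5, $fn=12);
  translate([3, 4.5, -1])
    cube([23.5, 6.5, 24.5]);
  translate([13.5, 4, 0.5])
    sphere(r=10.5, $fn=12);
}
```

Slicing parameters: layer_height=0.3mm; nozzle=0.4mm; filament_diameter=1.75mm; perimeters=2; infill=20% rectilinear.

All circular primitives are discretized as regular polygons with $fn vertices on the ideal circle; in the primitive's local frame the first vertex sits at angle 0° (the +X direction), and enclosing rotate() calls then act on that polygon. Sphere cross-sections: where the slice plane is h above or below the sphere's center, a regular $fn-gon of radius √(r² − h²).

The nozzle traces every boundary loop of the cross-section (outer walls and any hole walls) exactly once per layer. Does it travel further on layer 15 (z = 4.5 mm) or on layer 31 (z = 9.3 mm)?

layer 31 (z = 9.3 mm)

Layer 15 (z = 4.5): the cube is present — its section is the full 29×28.5 rectangle (perimeter 115.00 mm); the sphere at (5, 9): section is a regular 12-gon, circumradius = √(r²−h²) = √(11.5²−6.5²) = 9.487 (perimeter = 2·12·9.487·sin(180°/12) = 58.93 mm); the 23.5×6.5 cube at (3, 4.5) contributes its full rectangle (perimeter 60.00 mm); the r=10.5 sphere at (13.5, 4) slices to a regular 12-gon of circumradius 9.708 (√(r²−h²) with h=4 from center) (perimeter = 2·12·9.708·sin(180°/12) = 60.30 mm); Taking the first minus the rest: starting from the 29×28.5 cube, the r=11.5 sphere at (5, 9) partially overlaps it — only the 222.24 mm² overlap (of its 270.00 mm²) is removed, clipping the outline; the 23.5×6.5 cube at (3, 4.5) partially overlaps it — only the 81.33 mm² overlap (of its 152.75 mm²) is removed, clipping the outline; the r=10.5 sphere at (13.5, 4) partially overlaps it — only the 63.41 mm² overlap (of its 282.75 mm²) is removed, clipping the outline — boundary = 127.33 mm. So its perimeter = 127.33 mm. Layer 31 (z = 9.3): the cube (footprint 29×28.5) is included at this height (perimeter 115.00 mm); the r=11.5 sphere at (5, 9) contributes a regular 12-gon of circumradius √(11.5²−11.3²) = 2.135 (perimeter = 2·12·2.135·sin(180°/12) = 13.26 mm); the cube at (3, 4.5) (footprint 23.5×6.5) is included at this height (perimeter 60.00 mm); the r=10.5 sphere at (13.5, 4) contributes a regular 12-gon of circumradius √(10.5²−8.8²) = 5.728 (perimeter = 2·12·5.728·sin(180°/12) = 35.58 mm); Subtracting the remaining from the first: starting from the 29×28.5 cube, the r=11.5 sphere at (5, 9) lies wholly inside it (removes its full 13.68 mm² and its 13.26 mm outline becomes a hole wall); the 23.5×6.5 cube at (3, 4.5) partially overlaps it — only the 139.21 mm² overlap (of its 152.75 mm²) is removed, clipping the outline; the r=10.5 sphere at (13.5, 4) partially overlaps it — only the 46.25 mm² overlap (of its 98.43 mm²) is removed, clipping the outline — boundary = 166.41 mm. So its perimeter = 166.41 mm. Layer 31 is larger (166.41 vs 127.33 mm).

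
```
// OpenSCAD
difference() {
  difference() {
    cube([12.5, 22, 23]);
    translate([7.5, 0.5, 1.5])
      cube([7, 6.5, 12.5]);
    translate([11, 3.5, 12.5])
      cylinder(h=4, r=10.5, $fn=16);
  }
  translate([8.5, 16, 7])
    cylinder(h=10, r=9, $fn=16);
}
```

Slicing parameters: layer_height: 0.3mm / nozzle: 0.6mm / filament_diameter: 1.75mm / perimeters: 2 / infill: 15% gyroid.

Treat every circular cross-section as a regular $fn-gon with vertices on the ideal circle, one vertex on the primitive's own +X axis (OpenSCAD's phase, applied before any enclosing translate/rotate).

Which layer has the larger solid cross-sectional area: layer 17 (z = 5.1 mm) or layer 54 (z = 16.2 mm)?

layer 17 (z = 5.1 mm)

Layer 17 (z = 5.1): the 12.5×22 cube contributes its full rectangle (area 275.00 mm²); the cube at (7.5, 0.5) (footprint 7×6.5) is included at this height (area 45.50 mm²); the cylinder at (11, 3.5) is absent (z outside [12.5, 16.5]); Subtracting the remaining from the first: starting from the 12.5×22 cube (275.00 mm²), the 7×6.5 cube at (7.5, 0.5) partially overlaps it — only the 32.50 mm² overlap (of its 45.50 mm²) is removed, clipping the outline — area = 242.50 mm²; the cylinder at (8.5, 16) is not intersected at this z (z outside [7, 17]); After the difference (first − rest): none of the subtracted shapes is present at this height, so the result so far is unchanged — area = 242.50 mm². So its area = 242.50 mm². Layer 54 (z = 16.2): the 12.5×22 cube contributes its full rectangle (area 275.00 mm²); the cube at (7.5, 0.5) does not reach this height (z outside [1.5, 14]); the r=10.5 cylinder at (11, 3.5) contributes a regular 16-gon of circumradius 10.5 (area = (16/2)·10.500²·sin(360°/16) = 337.53 mm²); After the difference (first − rest): starting from the 12.5×22 cube (275.00 mm²), the r=10.5 cylinder at (11, 3.5) partially overlaps it — only the 140.69 mm² overlap (of its 337.53 mm²) is removed, clipping the outline — area = 134.31 mm²; the r=9 cylinder at (8.5, 16) contributes a regular 16-gon of circumradius 9 (area = (16/2)·9.000²·sin(360°/16) = 247.98 mm²); Taking the first minus the rest: starting from that combined region (134.31 mm²), the r=9 cylinder at (8.5, 16) partially overlaps it — only the 117.34 mm² overlap (of its 247.98 mm²) is removed, clipping the outline — area = 16.97 mm². So its area = 16.97 mm². Layer 17 is larger (242.50 vs 16.97 mm²).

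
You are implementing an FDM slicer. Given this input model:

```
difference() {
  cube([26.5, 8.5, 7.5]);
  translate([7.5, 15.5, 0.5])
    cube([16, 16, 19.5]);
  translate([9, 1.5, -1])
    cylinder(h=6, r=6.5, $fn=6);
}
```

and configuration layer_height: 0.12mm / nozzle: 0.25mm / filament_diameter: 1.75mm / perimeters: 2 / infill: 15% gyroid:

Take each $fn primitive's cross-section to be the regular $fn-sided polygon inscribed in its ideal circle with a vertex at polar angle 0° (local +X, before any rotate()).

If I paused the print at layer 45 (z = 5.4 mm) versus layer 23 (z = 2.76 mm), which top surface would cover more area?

layer 45 (z = 5.4 mm)

Layer 45 (z = 5.4): the cube is present — its section is the full 26.5×8.5 rectangle (area 225.25 mm²); the 16×16 cube at (7.5, 15.5) contributes its full rectangle (area 256.00 mm²); the cylinder at (9, 1.5) is not intersected at this z (z outside [-1, 5]); After the difference (first − rest): starting from the 26.5×8.5 cube (225.25 mm²), the 16×16 cube at (7.5, 15.5) misses the remaining region (no effect) — area = 225.25 mm². So its area = 225.25 mm². Layer 23 (z = 2.76): the cube is present — its section is the full 26.5×8.5 rectangle (area 225.25 mm²); the cube at (7.5, 15.5) is present — its section is the full 16×16 rectangle (area 256.00 mm²); the r=6.5 cylinder at (9, 1.5) gives a regular 6-gon of circumradius 6.5 (constant along its height) (area = (6/2)·6.500²·sin(360°/6) = 109.77 mm²); Taking the first minus the rest: starting from the 26.5×8.5 cube (225.25 mm²), the 16×16 cube at (7.5, 15.5) misses the remaining region (no effect); the r=6.5 cylinder at (9, 1.5) partially overlaps it — only the 73.09 mm² overlap (of its 109.77 mm²) is removed, clipping the outline — area = 152.16 mm². So its area = 152.16 mm². Layer 45 is larger (225.25 vs 152.16 mm²).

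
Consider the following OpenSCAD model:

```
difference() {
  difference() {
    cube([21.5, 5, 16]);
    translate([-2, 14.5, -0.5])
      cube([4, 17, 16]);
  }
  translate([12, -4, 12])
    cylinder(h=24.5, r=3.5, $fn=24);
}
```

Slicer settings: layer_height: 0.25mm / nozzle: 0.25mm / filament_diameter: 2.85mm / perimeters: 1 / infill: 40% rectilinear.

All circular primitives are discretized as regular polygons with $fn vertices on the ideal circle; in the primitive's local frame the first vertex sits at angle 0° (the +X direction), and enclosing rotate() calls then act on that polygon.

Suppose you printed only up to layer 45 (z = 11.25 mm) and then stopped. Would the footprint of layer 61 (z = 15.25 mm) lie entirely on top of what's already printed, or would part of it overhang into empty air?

entirely on top

Compare the two slices. At z = 11.25: the cube (footprint 21.5×5) is included at this height (area 107.50 mm²); the cube at (-2, 14.5) (footprint 4×17) is included at this height (area 68.00 mm²); Taking the first minus the rest: starting from the 21.5×5 cube (107.50 mm²), the 4×17 cube at (-2, 14.5) misses the remaining region (no effect) — area = 107.50 mm²; the cylinder at (12, -4) is absent (z outside [12, 36.5]); After the difference (first − rest): none of the subtracted shapes is present at this height, so that combined region is unchanged — area = 107.50 mm². At z = 15.25: the cube is present — its section is the full 21.5×5 rectangle (area 107.50 mm²); the 4×17 cube at (-2, 14.5) contributes its full rectangle (area 68.00 mm²); Taking the first minus the rest: starting from the 21.5×5 cube (107.50 mm²), the 4×17 cube at (-2, 14.5) misses the remaining region (no effect) — area = 107.50 mm²; the cylinder at (12, -4): section is a regular 24-gon, circumradius r=3.5 (area = (24/2)·3.500²·sin(360°/24) = 38.05 mm²); Subtracting the remaining from the first: starting from that combined region (107.50 mm²), the r=3.5 cylinder at (12, -4) misses the remaining region (no effect) — area = 107.50 mm². Checking containment: the cross-section at z = 15.25 is a subset of the cross-section at z = 11.25.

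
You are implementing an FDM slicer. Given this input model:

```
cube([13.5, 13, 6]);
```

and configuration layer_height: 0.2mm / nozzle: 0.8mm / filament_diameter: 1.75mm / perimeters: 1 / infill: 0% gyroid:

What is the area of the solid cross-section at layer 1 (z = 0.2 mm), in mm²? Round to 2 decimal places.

At z = 0.2 mm: the cube (footprint 13.5×13) is included at this height (area 175.50 mm²). Overall, the cross-section is a single solid region. Net area = 175.50 mm².

175.50 mm²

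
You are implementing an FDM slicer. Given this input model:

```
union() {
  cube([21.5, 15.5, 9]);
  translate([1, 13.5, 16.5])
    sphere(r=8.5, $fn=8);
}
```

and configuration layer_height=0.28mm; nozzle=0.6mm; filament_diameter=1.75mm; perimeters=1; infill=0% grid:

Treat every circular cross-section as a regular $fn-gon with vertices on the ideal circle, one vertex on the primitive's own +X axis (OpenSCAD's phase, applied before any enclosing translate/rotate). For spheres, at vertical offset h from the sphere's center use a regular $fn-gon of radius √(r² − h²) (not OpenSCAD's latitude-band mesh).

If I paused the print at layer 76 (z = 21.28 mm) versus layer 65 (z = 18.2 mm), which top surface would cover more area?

layer 65 (z = 18.2 mm)

Layer 76 (z = 21.28): the cube is not intersected at this z (z outside [0, 9]); the sphere at (1, 13.5): section is a regular 8-gon, circumradius = √(r²−h²) = √(8.5²−4.78²) = 7.029 (area = (8/2)·7.029²·sin(360°/8) = 139.73 mm²); Taking the union: only the r=8.5 sphere at (1, 13.5) is present, so the union is just that shape — area = 139.73 mm². So its area = 139.73 mm². Layer 65 (z = 18.2): the cube is not intersected at this z (z outside [0, 9]); the r=8.5 sphere at (1, 13.5) contributes a regular 8-gon of circumradius √(8.5²−1.7²) = 8.328 (area = (8/2)·8.328²·sin(360°/8) = 196.18 mm²); Merging all regions: only the r=8.5 sphere at (1, 13.5) is present, so the union is just that shape — area = 196.18 mm². So its area = 196.18 mm². Layer 65 is larger (196.18 vs 139.73 mm²).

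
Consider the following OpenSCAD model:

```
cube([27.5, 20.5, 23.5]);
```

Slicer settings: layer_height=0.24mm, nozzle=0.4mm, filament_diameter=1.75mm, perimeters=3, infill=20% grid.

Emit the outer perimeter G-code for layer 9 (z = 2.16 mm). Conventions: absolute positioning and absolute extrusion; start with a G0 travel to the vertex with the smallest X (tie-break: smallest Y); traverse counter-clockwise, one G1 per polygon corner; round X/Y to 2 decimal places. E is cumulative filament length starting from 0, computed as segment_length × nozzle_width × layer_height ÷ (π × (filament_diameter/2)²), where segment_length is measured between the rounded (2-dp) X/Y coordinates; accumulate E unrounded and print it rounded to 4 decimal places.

At z = 2.16 mm: the cube (footprint 27.5×20.5) is included at this height. The outline is a single polygon with 4 vertices. Extrusion per mm of travel: 0.4 × 0.24 / (π × 0.875²) = 0.039912. Accumulating E over each segment gives final E = 3.8316.

G0 X0.00 Y0.00 Z2.16
G1 X27.50 Y0.00 E1.0976
G1 X27.50 Y20.50 E1.9158
G1 X0.00 Y20.50 E3.0134
G1 X0.00 Y0.00 E3.8316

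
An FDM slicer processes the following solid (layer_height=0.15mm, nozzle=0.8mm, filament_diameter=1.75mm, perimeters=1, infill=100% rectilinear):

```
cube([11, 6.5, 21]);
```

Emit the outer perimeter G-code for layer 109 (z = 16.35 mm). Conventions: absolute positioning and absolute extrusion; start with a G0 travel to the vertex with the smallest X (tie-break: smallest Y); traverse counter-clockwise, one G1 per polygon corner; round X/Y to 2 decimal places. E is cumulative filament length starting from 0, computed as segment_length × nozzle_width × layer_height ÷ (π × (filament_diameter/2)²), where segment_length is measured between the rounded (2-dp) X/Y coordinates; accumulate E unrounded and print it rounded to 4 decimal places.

At z = 16.35 mm: the 11×6.5 cube contributes its full rectangle. The outline is a single polygon with 4 vertices. Extrusion per mm of travel: 0.8 × 0.15 / (π × 0.875²) = 0.049890. Accumulating E over each segment gives final E = 1.7462.

G0 X0.00 Y0.00 Z16.35
G1 X11.00 Y0.00 E0.5488
G1 X11.00 Y6.50 E0.8731
G1 X0.00 Y6.50 E1.4219
G1 X0.00 Y0.00 E1.7462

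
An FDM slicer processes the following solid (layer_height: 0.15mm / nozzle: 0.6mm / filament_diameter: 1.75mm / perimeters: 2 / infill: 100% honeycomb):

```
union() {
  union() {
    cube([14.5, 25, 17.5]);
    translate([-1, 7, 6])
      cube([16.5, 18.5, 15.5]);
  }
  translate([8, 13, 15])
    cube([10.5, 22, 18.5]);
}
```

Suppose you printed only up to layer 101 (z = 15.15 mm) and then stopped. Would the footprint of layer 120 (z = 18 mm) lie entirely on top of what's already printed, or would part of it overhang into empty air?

Compare the two slices. At z = 15.15: the cube is present — its section is the full 14.5×25 rectangle (area 362.50 mm²); the cube at (-1, 7) (footprint 16.5×18.5) is included at this height (area 305.25 mm²); Merging all regions: the regions partially overlap — summed areas 667.75 mm² minus the doubly-counted overlap 261.00 mm² gives 406.75 mm² — area = 406.75 mm²; the 10.5×22 cube at (8, 13) contributes its full rectangle (area 231.00 mm²); Merging all regions: the regions partially overlap — summed areas 637.75 mm² minus the doubly-counted overlap 93.75 mm² gives 544.00 mm² — area = 544.00 mm². At z = 18: the cube does not reach this height (z outside [0, 17.5]); the cube at (-1, 7) is present — its section is the full 16.5×18.5 rectangle (area 305.25 mm²); Merging all regions: only the 16.5×18.5 cube at (-1, 7) is present, so the union is just that shape — area = 305.25 mm²; the cube at (8, 13) is present — its section is the full 10.5×22 rectangle (area 231.00 mm²); Merging all regions: the regions partially overlap — summed areas 536.25 mm² minus the doubly-counted overlap 93.75 mm² gives 442.50 mm² — area = 442.50 mm². Checking containment: the cross-section at z = 18 is a subset of the cross-section at z = 15.15.

entirely on top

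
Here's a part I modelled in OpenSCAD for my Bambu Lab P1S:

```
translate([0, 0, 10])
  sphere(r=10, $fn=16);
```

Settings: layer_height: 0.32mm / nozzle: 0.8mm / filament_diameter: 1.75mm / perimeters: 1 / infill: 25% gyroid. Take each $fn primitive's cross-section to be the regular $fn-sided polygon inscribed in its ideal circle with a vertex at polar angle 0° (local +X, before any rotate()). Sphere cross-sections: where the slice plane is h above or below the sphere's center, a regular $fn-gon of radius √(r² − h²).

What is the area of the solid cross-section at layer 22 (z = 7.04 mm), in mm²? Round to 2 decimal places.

At z = 7.04 mm: the r=10 sphere slices to a regular 16-gon of circumradius 9.552 (√(r²−h²) with h=2.96 from center) (area = (16/2)·9.552²·sin(360°/16) = 279.32 mm²). Overall, the cross-section is a single solid region. Net area = 279.32 mm².

279.32 mm²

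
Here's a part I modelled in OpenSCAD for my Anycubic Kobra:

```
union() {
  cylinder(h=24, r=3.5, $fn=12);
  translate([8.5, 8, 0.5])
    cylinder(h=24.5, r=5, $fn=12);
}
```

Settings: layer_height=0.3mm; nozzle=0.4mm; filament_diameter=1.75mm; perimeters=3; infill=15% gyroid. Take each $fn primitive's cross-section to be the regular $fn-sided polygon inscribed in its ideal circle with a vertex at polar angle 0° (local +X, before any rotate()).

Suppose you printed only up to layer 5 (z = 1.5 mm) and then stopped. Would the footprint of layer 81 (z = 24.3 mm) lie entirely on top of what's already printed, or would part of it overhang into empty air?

entirely on top

Compare the two slices. At z = 1.5: the r=3.5 cylinder gives a regular 12-gon of circumradius 3.5 (constant along its height) (area = (12/2)·3.500²·sin(360°/12) = 36.75 mm²); the r=5 cylinder at (8.5, 8) contributes a regular 12-gon of circumradius 5 (area = (12/2)·5.000²·sin(360°/12) = 75.00 mm²); Taking the union: the 2 present regions are separate (no shared area or edge), so areas and boundary lengths simply add and each stays a separate island — area = 111.75 mm². At z = 24.3: the cylinder is not intersected at this z (z outside [0, 24]); the r=5 cylinder at (8.5, 8) gives a regular 12-gon of circumradius 5 (constant along its height) (area = (12/2)·5.000²·sin(360°/12) = 75.00 mm²); Combining (union): only the r=5 cylinder at (8.5, 8) is present, so the union is just that shape — area = 75.00 mm². Checking containment: the cross-section at z = 24.3 is a subset of the cross-section at z = 1.5.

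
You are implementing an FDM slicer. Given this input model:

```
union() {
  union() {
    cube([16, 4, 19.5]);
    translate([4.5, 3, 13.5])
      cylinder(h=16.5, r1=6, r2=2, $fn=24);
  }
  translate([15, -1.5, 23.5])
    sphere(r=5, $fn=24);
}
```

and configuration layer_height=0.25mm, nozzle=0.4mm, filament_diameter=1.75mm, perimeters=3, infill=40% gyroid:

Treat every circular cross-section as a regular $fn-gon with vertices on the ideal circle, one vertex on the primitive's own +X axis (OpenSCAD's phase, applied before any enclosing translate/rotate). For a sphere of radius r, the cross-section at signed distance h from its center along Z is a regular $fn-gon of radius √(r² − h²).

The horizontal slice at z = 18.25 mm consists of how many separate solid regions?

At z = 18.25 mm: the cube (footprint 16×4) is included at this height; the cone at (4.5, 3) (r1=6→r2=2) has section circumradius 4.848 here — a regular 24-gon; Taking the union: the regions partially overlap (shared area 35.84 mm²), so overlapping operands fuse into one piece — 1 connected region; the sphere at (15, -1.5) is not intersected at this z (|z−center|=5.250 > r=5); Taking the union: only the result so far is present, so the union is just that shape — 1 connected region. The result has 1 disconnected region.

1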